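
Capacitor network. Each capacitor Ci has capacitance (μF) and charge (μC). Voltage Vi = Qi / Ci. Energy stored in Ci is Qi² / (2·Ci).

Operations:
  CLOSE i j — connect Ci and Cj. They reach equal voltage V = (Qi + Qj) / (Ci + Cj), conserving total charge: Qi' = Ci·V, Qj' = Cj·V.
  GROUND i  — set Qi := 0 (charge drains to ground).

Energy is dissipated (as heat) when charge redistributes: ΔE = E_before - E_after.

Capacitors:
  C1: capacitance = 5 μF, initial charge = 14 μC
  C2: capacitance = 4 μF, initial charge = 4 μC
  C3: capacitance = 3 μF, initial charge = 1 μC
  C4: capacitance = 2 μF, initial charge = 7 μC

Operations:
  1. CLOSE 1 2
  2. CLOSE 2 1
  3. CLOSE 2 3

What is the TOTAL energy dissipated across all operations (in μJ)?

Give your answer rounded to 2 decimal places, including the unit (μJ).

Answer: 5.98 μJ

Derivation:
Initial: C1(5μF, Q=14μC, V=2.80V), C2(4μF, Q=4μC, V=1.00V), C3(3μF, Q=1μC, V=0.33V), C4(2μF, Q=7μC, V=3.50V)
Op 1: CLOSE 1-2: Q_total=18.00, C_total=9.00, V=2.00; Q1=10.00, Q2=8.00; dissipated=3.600
Op 2: CLOSE 2-1: Q_total=18.00, C_total=9.00, V=2.00; Q2=8.00, Q1=10.00; dissipated=0.000
Op 3: CLOSE 2-3: Q_total=9.00, C_total=7.00, V=1.29; Q2=5.14, Q3=3.86; dissipated=2.381
Total dissipated: 5.981 μJ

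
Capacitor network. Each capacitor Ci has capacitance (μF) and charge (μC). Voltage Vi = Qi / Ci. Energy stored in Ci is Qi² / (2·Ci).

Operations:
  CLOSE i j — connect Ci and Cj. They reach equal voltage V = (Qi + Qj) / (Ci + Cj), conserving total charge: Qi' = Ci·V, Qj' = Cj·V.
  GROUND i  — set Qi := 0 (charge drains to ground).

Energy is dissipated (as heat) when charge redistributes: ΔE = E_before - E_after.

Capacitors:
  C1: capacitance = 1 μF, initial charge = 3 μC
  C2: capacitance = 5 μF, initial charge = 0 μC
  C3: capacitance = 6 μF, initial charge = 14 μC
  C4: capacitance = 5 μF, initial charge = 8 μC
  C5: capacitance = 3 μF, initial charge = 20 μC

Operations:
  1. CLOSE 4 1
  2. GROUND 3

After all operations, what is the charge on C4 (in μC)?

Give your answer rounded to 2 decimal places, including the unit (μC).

Initial: C1(1μF, Q=3μC, V=3.00V), C2(5μF, Q=0μC, V=0.00V), C3(6μF, Q=14μC, V=2.33V), C4(5μF, Q=8μC, V=1.60V), C5(3μF, Q=20μC, V=6.67V)
Op 1: CLOSE 4-1: Q_total=11.00, C_total=6.00, V=1.83; Q4=9.17, Q1=1.83; dissipated=0.817
Op 2: GROUND 3: Q3=0; energy lost=16.333
Final charges: Q1=1.83, Q2=0.00, Q3=0.00, Q4=9.17, Q5=20.00

Answer: 9.17 μC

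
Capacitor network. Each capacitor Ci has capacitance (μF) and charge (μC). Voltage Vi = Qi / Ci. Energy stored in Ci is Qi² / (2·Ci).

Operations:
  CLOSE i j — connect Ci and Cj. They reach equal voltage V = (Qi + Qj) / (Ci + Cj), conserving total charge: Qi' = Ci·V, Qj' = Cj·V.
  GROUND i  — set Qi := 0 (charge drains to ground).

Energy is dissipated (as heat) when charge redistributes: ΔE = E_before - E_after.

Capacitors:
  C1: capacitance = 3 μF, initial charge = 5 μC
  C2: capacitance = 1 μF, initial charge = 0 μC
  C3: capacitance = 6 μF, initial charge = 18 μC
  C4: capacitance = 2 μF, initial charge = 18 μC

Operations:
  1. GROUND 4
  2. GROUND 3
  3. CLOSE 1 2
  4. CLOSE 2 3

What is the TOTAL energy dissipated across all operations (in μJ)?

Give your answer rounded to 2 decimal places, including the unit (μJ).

Answer: 109.71 μJ

Derivation:
Initial: C1(3μF, Q=5μC, V=1.67V), C2(1μF, Q=0μC, V=0.00V), C3(6μF, Q=18μC, V=3.00V), C4(2μF, Q=18μC, V=9.00V)
Op 1: GROUND 4: Q4=0; energy lost=81.000
Op 2: GROUND 3: Q3=0; energy lost=27.000
Op 3: CLOSE 1-2: Q_total=5.00, C_total=4.00, V=1.25; Q1=3.75, Q2=1.25; dissipated=1.042
Op 4: CLOSE 2-3: Q_total=1.25, C_total=7.00, V=0.18; Q2=0.18, Q3=1.07; dissipated=0.670
Total dissipated: 109.711 μJ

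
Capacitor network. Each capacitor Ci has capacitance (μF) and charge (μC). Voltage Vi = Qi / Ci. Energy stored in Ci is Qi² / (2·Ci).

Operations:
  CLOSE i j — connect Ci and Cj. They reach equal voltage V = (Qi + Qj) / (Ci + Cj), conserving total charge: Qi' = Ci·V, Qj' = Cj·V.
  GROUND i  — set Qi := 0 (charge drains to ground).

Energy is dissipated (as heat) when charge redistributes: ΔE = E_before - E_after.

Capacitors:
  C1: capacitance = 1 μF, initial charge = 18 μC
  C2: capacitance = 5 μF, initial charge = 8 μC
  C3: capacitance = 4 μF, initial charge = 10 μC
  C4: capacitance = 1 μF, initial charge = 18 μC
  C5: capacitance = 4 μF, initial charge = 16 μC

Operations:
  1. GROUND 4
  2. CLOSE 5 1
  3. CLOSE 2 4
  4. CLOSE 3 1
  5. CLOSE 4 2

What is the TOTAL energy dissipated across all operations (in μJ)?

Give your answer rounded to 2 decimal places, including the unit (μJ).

Answer: 248.86 μJ

Derivation:
Initial: C1(1μF, Q=18μC, V=18.00V), C2(5μF, Q=8μC, V=1.60V), C3(4μF, Q=10μC, V=2.50V), C4(1μF, Q=18μC, V=18.00V), C5(4μF, Q=16μC, V=4.00V)
Op 1: GROUND 4: Q4=0; energy lost=162.000
Op 2: CLOSE 5-1: Q_total=34.00, C_total=5.00, V=6.80; Q5=27.20, Q1=6.80; dissipated=78.400
Op 3: CLOSE 2-4: Q_total=8.00, C_total=6.00, V=1.33; Q2=6.67, Q4=1.33; dissipated=1.067
Op 4: CLOSE 3-1: Q_total=16.80, C_total=5.00, V=3.36; Q3=13.44, Q1=3.36; dissipated=7.396
Op 5: CLOSE 4-2: Q_total=8.00, C_total=6.00, V=1.33; Q4=1.33, Q2=6.67; dissipated=0.000
Total dissipated: 248.863 μJ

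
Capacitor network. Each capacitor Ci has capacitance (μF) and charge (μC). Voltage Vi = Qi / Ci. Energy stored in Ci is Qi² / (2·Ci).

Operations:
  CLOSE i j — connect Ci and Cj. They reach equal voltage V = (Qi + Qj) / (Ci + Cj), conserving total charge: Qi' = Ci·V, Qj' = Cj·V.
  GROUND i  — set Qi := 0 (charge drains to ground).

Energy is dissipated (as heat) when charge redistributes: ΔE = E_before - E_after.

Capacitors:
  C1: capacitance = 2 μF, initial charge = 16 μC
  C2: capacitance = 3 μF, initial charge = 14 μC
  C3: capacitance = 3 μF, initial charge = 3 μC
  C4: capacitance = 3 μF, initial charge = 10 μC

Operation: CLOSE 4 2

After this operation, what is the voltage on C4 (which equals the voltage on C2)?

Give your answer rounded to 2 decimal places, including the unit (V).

Initial: C1(2μF, Q=16μC, V=8.00V), C2(3μF, Q=14μC, V=4.67V), C3(3μF, Q=3μC, V=1.00V), C4(3μF, Q=10μC, V=3.33V)
Op 1: CLOSE 4-2: Q_total=24.00, C_total=6.00, V=4.00; Q4=12.00, Q2=12.00; dissipated=1.333

Answer: 4.00 V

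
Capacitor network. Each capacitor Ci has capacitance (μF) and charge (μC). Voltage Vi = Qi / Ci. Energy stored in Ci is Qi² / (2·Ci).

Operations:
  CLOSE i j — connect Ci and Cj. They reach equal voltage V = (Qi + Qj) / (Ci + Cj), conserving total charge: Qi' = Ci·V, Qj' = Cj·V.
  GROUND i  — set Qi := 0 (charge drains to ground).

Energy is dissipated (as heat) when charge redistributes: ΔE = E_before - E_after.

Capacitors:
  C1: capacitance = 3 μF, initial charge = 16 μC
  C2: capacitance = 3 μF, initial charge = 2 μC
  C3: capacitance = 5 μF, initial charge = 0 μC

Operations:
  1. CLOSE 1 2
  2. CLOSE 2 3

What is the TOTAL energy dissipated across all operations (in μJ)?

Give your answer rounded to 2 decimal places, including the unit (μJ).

Initial: C1(3μF, Q=16μC, V=5.33V), C2(3μF, Q=2μC, V=0.67V), C3(5μF, Q=0μC, V=0.00V)
Op 1: CLOSE 1-2: Q_total=18.00, C_total=6.00, V=3.00; Q1=9.00, Q2=9.00; dissipated=16.333
Op 2: CLOSE 2-3: Q_total=9.00, C_total=8.00, V=1.12; Q2=3.38, Q3=5.62; dissipated=8.438
Total dissipated: 24.771 μJ

Answer: 24.77 μJ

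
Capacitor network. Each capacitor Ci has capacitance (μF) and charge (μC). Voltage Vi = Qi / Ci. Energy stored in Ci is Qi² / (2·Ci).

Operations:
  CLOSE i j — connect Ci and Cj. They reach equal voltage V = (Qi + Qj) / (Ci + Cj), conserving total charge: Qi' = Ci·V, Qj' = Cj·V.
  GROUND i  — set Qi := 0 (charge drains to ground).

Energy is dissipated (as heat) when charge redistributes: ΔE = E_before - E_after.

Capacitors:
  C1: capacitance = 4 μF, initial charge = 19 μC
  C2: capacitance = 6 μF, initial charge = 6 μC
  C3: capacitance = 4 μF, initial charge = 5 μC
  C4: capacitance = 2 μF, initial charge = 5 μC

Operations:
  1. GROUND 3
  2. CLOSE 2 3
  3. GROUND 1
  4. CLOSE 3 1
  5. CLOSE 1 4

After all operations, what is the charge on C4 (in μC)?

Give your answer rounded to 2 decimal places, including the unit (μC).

Initial: C1(4μF, Q=19μC, V=4.75V), C2(6μF, Q=6μC, V=1.00V), C3(4μF, Q=5μC, V=1.25V), C4(2μF, Q=5μC, V=2.50V)
Op 1: GROUND 3: Q3=0; energy lost=3.125
Op 2: CLOSE 2-3: Q_total=6.00, C_total=10.00, V=0.60; Q2=3.60, Q3=2.40; dissipated=1.200
Op 3: GROUND 1: Q1=0; energy lost=45.125
Op 4: CLOSE 3-1: Q_total=2.40, C_total=8.00, V=0.30; Q3=1.20, Q1=1.20; dissipated=0.360
Op 5: CLOSE 1-4: Q_total=6.20, C_total=6.00, V=1.03; Q1=4.13, Q4=2.07; dissipated=3.227
Final charges: Q1=4.13, Q2=3.60, Q3=1.20, Q4=2.07

Answer: 2.07 μC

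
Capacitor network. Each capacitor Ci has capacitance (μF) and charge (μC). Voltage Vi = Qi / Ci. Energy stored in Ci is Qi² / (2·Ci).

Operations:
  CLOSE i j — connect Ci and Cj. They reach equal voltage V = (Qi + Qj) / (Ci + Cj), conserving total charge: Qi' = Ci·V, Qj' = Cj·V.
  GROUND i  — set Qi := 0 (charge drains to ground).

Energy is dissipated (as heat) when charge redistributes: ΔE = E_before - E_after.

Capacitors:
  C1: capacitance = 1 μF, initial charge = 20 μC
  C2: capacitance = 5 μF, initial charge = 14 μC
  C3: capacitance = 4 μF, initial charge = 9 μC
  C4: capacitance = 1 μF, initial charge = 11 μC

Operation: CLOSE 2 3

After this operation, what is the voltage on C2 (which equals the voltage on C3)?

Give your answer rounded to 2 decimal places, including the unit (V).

Initial: C1(1μF, Q=20μC, V=20.00V), C2(5μF, Q=14μC, V=2.80V), C3(4μF, Q=9μC, V=2.25V), C4(1μF, Q=11μC, V=11.00V)
Op 1: CLOSE 2-3: Q_total=23.00, C_total=9.00, V=2.56; Q2=12.78, Q3=10.22; dissipated=0.336

Answer: 2.56 V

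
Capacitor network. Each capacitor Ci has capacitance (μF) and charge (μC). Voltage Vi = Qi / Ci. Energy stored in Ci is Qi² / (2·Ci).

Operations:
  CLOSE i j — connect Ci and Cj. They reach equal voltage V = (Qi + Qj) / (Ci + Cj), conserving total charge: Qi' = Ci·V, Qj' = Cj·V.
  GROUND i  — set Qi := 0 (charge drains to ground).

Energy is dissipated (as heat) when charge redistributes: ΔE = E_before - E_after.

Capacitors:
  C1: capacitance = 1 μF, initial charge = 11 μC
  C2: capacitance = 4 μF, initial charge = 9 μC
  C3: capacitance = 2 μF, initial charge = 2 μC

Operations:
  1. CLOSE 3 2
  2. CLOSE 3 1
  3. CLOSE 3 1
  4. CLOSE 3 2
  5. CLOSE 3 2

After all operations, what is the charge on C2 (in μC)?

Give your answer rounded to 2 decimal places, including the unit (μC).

Answer: 11.41 μC

Derivation:
Initial: C1(1μF, Q=11μC, V=11.00V), C2(4μF, Q=9μC, V=2.25V), C3(2μF, Q=2μC, V=1.00V)
Op 1: CLOSE 3-2: Q_total=11.00, C_total=6.00, V=1.83; Q3=3.67, Q2=7.33; dissipated=1.042
Op 2: CLOSE 3-1: Q_total=14.67, C_total=3.00, V=4.89; Q3=9.78, Q1=4.89; dissipated=28.009
Op 3: CLOSE 3-1: Q_total=14.67, C_total=3.00, V=4.89; Q3=9.78, Q1=4.89; dissipated=0.000
Op 4: CLOSE 3-2: Q_total=17.11, C_total=6.00, V=2.85; Q3=5.70, Q2=11.41; dissipated=6.224
Op 5: CLOSE 3-2: Q_total=17.11, C_total=6.00, V=2.85; Q3=5.70, Q2=11.41; dissipated=0.000
Final charges: Q1=4.89, Q2=11.41, Q3=5.70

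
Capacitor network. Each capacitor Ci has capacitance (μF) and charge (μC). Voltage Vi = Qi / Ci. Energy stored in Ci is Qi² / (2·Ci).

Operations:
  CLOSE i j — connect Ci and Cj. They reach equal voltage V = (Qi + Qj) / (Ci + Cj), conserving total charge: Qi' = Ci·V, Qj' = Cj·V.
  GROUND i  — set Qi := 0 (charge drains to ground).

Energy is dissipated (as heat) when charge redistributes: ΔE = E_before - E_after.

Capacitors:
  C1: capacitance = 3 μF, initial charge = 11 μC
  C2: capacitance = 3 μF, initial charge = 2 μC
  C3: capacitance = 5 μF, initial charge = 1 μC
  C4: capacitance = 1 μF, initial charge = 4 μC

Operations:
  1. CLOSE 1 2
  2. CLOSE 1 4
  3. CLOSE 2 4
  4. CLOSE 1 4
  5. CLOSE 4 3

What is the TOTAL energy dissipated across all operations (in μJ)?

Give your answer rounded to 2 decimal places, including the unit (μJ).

Answer: 10.41 μJ

Derivation:
Initial: C1(3μF, Q=11μC, V=3.67V), C2(3μF, Q=2μC, V=0.67V), C3(5μF, Q=1μC, V=0.20V), C4(1μF, Q=4μC, V=4.00V)
Op 1: CLOSE 1-2: Q_total=13.00, C_total=6.00, V=2.17; Q1=6.50, Q2=6.50; dissipated=6.750
Op 2: CLOSE 1-4: Q_total=10.50, C_total=4.00, V=2.62; Q1=7.88, Q4=2.62; dissipated=1.260
Op 3: CLOSE 2-4: Q_total=9.12, C_total=4.00, V=2.28; Q2=6.84, Q4=2.28; dissipated=0.079
Op 4: CLOSE 1-4: Q_total=10.16, C_total=4.00, V=2.54; Q1=7.62, Q4=2.54; dissipated=0.044
Op 5: CLOSE 4-3: Q_total=3.54, C_total=6.00, V=0.59; Q4=0.59, Q3=2.95; dissipated=2.280
Total dissipated: 10.413 μJ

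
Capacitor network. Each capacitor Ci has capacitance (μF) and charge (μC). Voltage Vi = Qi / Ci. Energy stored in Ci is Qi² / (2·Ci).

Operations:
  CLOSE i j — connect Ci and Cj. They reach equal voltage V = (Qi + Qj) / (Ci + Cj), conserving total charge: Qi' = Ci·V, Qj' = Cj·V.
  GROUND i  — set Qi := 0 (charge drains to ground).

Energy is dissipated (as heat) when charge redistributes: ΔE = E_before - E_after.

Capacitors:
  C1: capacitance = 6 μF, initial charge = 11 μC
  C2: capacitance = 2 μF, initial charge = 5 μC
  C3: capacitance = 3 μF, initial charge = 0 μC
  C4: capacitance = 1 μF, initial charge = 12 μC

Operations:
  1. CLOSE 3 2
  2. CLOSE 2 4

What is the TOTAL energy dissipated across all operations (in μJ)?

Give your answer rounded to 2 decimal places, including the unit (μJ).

Initial: C1(6μF, Q=11μC, V=1.83V), C2(2μF, Q=5μC, V=2.50V), C3(3μF, Q=0μC, V=0.00V), C4(1μF, Q=12μC, V=12.00V)
Op 1: CLOSE 3-2: Q_total=5.00, C_total=5.00, V=1.00; Q3=3.00, Q2=2.00; dissipated=3.750
Op 2: CLOSE 2-4: Q_total=14.00, C_total=3.00, V=4.67; Q2=9.33, Q4=4.67; dissipated=40.333
Total dissipated: 44.083 μJ

Answer: 44.08 μJ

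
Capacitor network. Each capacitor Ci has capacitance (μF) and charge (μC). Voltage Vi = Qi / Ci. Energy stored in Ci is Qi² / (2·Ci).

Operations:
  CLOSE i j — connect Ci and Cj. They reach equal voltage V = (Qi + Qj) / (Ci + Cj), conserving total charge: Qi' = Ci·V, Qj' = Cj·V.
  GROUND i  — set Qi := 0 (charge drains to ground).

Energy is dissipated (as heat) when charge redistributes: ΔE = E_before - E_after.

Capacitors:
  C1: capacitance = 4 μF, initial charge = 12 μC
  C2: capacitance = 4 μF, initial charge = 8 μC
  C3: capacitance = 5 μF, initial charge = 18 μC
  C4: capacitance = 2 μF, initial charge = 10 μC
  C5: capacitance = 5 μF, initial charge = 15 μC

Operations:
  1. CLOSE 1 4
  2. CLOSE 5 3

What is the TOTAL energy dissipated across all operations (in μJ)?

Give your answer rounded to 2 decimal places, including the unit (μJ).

Answer: 3.12 μJ

Derivation:
Initial: C1(4μF, Q=12μC, V=3.00V), C2(4μF, Q=8μC, V=2.00V), C3(5μF, Q=18μC, V=3.60V), C4(2μF, Q=10μC, V=5.00V), C5(5μF, Q=15μC, V=3.00V)
Op 1: CLOSE 1-4: Q_total=22.00, C_total=6.00, V=3.67; Q1=14.67, Q4=7.33; dissipated=2.667
Op 2: CLOSE 5-3: Q_total=33.00, C_total=10.00, V=3.30; Q5=16.50, Q3=16.50; dissipated=0.450
Total dissipated: 3.117 μJ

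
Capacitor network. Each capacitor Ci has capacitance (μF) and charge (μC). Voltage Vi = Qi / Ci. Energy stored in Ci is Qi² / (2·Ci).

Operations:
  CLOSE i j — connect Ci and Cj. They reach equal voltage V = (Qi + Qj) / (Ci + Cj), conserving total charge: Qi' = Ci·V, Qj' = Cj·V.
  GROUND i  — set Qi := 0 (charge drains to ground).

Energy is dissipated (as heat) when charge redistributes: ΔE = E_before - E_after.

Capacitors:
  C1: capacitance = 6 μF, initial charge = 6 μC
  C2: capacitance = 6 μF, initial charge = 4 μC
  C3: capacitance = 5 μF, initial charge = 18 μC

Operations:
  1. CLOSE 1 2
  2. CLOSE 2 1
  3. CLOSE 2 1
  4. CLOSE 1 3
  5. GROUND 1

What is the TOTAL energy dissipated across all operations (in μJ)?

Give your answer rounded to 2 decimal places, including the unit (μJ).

Initial: C1(6μF, Q=6μC, V=1.00V), C2(6μF, Q=4μC, V=0.67V), C3(5μF, Q=18μC, V=3.60V)
Op 1: CLOSE 1-2: Q_total=10.00, C_total=12.00, V=0.83; Q1=5.00, Q2=5.00; dissipated=0.167
Op 2: CLOSE 2-1: Q_total=10.00, C_total=12.00, V=0.83; Q2=5.00, Q1=5.00; dissipated=0.000
Op 3: CLOSE 2-1: Q_total=10.00, C_total=12.00, V=0.83; Q2=5.00, Q1=5.00; dissipated=0.000
Op 4: CLOSE 1-3: Q_total=23.00, C_total=11.00, V=2.09; Q1=12.55, Q3=10.45; dissipated=10.438
Op 5: GROUND 1: Q1=0; energy lost=13.116
Total dissipated: 23.720 μJ

Answer: 23.72 μJ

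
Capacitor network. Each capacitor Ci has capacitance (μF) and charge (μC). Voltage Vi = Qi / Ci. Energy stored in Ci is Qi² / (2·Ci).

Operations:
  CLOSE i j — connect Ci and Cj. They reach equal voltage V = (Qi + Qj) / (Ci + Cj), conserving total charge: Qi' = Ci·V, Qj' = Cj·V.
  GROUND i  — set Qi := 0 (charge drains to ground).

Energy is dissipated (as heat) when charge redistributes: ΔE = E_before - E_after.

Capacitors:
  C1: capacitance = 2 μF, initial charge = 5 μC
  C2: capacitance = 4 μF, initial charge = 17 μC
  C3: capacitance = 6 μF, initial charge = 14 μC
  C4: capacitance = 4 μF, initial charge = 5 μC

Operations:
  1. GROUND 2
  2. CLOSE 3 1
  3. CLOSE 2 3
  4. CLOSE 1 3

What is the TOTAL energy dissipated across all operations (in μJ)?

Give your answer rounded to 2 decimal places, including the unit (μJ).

Initial: C1(2μF, Q=5μC, V=2.50V), C2(4μF, Q=17μC, V=4.25V), C3(6μF, Q=14μC, V=2.33V), C4(4μF, Q=5μC, V=1.25V)
Op 1: GROUND 2: Q2=0; energy lost=36.125
Op 2: CLOSE 3-1: Q_total=19.00, C_total=8.00, V=2.38; Q3=14.25, Q1=4.75; dissipated=0.021
Op 3: CLOSE 2-3: Q_total=14.25, C_total=10.00, V=1.43; Q2=5.70, Q3=8.55; dissipated=6.769
Op 4: CLOSE 1-3: Q_total=13.30, C_total=8.00, V=1.66; Q1=3.33, Q3=9.97; dissipated=0.677
Total dissipated: 43.591 μJ

Answer: 43.59 μJ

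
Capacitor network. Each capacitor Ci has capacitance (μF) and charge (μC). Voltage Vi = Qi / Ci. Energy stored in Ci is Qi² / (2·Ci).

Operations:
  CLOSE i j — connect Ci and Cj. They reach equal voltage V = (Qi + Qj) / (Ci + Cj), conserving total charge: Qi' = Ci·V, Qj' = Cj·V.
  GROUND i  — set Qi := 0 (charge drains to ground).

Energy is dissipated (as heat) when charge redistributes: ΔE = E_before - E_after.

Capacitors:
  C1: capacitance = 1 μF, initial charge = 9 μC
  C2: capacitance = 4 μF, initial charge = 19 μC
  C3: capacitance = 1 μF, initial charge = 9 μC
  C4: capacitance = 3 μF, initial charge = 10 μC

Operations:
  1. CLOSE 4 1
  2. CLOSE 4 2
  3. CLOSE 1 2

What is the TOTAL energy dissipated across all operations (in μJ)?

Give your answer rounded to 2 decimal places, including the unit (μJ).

Answer: 12.04 μJ

Derivation:
Initial: C1(1μF, Q=9μC, V=9.00V), C2(4μF, Q=19μC, V=4.75V), C3(1μF, Q=9μC, V=9.00V), C4(3μF, Q=10μC, V=3.33V)
Op 1: CLOSE 4-1: Q_total=19.00, C_total=4.00, V=4.75; Q4=14.25, Q1=4.75; dissipated=12.042
Op 2: CLOSE 4-2: Q_total=33.25, C_total=7.00, V=4.75; Q4=14.25, Q2=19.00; dissipated=0.000
Op 3: CLOSE 1-2: Q_total=23.75, C_total=5.00, V=4.75; Q1=4.75, Q2=19.00; dissipated=0.000
Total dissipated: 12.042 μJ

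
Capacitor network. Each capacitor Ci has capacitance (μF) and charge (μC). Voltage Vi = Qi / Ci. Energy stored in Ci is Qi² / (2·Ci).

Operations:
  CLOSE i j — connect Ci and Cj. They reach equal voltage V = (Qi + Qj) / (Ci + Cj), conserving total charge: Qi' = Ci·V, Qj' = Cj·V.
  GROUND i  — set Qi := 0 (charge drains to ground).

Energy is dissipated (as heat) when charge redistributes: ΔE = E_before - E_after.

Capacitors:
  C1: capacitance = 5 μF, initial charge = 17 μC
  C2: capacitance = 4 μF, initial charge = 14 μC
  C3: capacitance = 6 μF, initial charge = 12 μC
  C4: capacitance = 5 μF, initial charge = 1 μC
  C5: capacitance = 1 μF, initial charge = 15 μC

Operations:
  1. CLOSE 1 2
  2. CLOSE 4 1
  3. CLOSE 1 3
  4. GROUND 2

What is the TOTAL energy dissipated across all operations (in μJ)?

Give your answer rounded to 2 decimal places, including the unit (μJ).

Answer: 36.94 μJ

Derivation:
Initial: C1(5μF, Q=17μC, V=3.40V), C2(4μF, Q=14μC, V=3.50V), C3(6μF, Q=12μC, V=2.00V), C4(5μF, Q=1μC, V=0.20V), C5(1μF, Q=15μC, V=15.00V)
Op 1: CLOSE 1-2: Q_total=31.00, C_total=9.00, V=3.44; Q1=17.22, Q2=13.78; dissipated=0.011
Op 2: CLOSE 4-1: Q_total=18.22, C_total=10.00, V=1.82; Q4=9.11, Q1=9.11; dissipated=13.158
Op 3: CLOSE 1-3: Q_total=21.11, C_total=11.00, V=1.92; Q1=9.60, Q3=11.52; dissipated=0.043
Op 4: GROUND 2: Q2=0; energy lost=23.728
Total dissipated: 36.941 μJ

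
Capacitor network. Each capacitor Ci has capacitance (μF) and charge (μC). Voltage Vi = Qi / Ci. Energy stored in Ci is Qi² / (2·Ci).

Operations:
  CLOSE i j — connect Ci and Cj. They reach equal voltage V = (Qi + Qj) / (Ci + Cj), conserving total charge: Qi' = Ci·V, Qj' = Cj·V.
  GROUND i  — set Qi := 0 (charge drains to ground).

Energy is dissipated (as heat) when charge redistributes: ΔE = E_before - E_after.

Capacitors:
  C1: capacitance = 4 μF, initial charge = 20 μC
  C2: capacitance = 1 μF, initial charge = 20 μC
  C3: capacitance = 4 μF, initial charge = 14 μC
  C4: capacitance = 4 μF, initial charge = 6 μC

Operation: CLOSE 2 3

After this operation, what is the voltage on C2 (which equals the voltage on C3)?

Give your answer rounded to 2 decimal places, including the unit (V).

Initial: C1(4μF, Q=20μC, V=5.00V), C2(1μF, Q=20μC, V=20.00V), C3(4μF, Q=14μC, V=3.50V), C4(4μF, Q=6μC, V=1.50V)
Op 1: CLOSE 2-3: Q_total=34.00, C_total=5.00, V=6.80; Q2=6.80, Q3=27.20; dissipated=108.900

Answer: 6.80 V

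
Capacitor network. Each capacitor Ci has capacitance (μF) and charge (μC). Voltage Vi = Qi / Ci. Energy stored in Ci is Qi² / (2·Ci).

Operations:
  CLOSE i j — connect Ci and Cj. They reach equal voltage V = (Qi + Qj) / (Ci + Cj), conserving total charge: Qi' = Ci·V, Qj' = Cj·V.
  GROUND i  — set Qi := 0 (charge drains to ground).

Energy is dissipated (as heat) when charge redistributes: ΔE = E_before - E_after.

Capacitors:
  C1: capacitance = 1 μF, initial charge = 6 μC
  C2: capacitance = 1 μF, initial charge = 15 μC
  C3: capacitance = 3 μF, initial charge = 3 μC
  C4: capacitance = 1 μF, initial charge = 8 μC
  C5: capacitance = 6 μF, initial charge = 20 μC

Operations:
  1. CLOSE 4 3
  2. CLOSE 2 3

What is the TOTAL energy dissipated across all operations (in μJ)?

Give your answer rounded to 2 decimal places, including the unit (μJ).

Answer: 74.65 μJ

Derivation:
Initial: C1(1μF, Q=6μC, V=6.00V), C2(1μF, Q=15μC, V=15.00V), C3(3μF, Q=3μC, V=1.00V), C4(1μF, Q=8μC, V=8.00V), C5(6μF, Q=20μC, V=3.33V)
Op 1: CLOSE 4-3: Q_total=11.00, C_total=4.00, V=2.75; Q4=2.75, Q3=8.25; dissipated=18.375
Op 2: CLOSE 2-3: Q_total=23.25, C_total=4.00, V=5.81; Q2=5.81, Q3=17.44; dissipated=56.273
Total dissipated: 74.648 μJ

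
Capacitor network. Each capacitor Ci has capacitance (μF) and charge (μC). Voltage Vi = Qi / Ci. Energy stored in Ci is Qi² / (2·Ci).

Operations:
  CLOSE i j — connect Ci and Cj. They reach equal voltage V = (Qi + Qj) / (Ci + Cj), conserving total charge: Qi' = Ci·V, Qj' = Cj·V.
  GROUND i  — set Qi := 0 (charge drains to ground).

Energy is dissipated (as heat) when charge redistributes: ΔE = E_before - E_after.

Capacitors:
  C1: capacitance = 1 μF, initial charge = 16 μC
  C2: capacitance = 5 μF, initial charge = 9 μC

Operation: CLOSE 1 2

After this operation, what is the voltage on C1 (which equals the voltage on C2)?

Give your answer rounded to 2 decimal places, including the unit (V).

Answer: 4.17 V

Derivation:
Initial: C1(1μF, Q=16μC, V=16.00V), C2(5μF, Q=9μC, V=1.80V)
Op 1: CLOSE 1-2: Q_total=25.00, C_total=6.00, V=4.17; Q1=4.17, Q2=20.83; dissipated=84.017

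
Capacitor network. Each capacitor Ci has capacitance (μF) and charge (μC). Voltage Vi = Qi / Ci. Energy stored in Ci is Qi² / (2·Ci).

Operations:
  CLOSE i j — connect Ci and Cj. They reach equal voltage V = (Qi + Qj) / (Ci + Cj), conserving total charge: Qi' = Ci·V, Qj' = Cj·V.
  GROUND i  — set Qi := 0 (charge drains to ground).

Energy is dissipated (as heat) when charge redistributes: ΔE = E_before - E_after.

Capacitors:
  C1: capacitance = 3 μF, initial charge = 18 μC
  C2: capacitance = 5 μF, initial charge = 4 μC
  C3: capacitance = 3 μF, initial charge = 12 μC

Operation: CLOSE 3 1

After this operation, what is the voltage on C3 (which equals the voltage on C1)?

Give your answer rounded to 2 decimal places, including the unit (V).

Initial: C1(3μF, Q=18μC, V=6.00V), C2(5μF, Q=4μC, V=0.80V), C3(3μF, Q=12μC, V=4.00V)
Op 1: CLOSE 3-1: Q_total=30.00, C_total=6.00, V=5.00; Q3=15.00, Q1=15.00; dissipated=3.000

Answer: 5.00 V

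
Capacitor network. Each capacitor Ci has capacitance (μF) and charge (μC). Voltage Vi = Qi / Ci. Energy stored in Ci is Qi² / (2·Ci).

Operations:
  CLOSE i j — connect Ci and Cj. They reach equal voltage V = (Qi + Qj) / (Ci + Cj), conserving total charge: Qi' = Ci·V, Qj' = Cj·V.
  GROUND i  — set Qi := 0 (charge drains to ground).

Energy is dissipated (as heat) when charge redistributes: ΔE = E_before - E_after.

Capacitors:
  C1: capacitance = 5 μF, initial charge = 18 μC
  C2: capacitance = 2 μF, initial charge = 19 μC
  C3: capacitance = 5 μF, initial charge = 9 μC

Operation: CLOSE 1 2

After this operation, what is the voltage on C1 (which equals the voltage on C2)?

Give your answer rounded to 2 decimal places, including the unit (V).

Initial: C1(5μF, Q=18μC, V=3.60V), C2(2μF, Q=19μC, V=9.50V), C3(5μF, Q=9μC, V=1.80V)
Op 1: CLOSE 1-2: Q_total=37.00, C_total=7.00, V=5.29; Q1=26.43, Q2=10.57; dissipated=24.864

Answer: 5.29 V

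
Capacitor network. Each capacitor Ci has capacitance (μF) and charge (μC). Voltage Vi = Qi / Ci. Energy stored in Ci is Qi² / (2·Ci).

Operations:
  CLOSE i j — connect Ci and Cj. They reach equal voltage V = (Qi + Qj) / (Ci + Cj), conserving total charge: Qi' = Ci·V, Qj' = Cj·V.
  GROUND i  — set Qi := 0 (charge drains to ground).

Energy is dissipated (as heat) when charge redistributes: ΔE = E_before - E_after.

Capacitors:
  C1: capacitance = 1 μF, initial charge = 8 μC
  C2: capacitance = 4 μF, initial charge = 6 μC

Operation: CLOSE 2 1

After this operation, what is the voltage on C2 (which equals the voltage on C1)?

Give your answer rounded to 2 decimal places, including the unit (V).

Initial: C1(1μF, Q=8μC, V=8.00V), C2(4μF, Q=6μC, V=1.50V)
Op 1: CLOSE 2-1: Q_total=14.00, C_total=5.00, V=2.80; Q2=11.20, Q1=2.80; dissipated=16.900

Answer: 2.80 V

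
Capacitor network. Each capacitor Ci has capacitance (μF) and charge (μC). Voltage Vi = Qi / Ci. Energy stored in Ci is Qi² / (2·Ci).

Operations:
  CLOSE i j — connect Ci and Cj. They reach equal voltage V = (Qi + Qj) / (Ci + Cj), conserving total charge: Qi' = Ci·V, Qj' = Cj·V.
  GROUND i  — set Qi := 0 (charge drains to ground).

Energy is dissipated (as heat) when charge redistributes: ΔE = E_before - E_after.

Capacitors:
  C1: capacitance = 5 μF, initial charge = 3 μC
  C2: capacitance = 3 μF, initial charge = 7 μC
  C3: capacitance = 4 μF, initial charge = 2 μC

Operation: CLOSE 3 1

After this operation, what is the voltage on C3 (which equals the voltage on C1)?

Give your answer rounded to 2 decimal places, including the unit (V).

Answer: 0.56 V

Derivation:
Initial: C1(5μF, Q=3μC, V=0.60V), C2(3μF, Q=7μC, V=2.33V), C3(4μF, Q=2μC, V=0.50V)
Op 1: CLOSE 3-1: Q_total=5.00, C_total=9.00, V=0.56; Q3=2.22, Q1=2.78; dissipated=0.011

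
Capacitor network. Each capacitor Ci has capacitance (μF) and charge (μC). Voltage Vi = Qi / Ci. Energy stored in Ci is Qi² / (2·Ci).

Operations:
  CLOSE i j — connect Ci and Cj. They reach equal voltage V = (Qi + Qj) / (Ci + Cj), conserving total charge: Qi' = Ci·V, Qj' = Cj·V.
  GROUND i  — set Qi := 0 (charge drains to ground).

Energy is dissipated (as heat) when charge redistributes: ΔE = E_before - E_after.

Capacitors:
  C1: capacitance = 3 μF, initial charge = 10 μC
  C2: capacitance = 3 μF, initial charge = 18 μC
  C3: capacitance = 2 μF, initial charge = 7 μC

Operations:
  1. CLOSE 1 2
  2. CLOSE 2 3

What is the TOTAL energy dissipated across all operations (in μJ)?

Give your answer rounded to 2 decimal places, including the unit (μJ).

Answer: 6.15 μJ

Derivation:
Initial: C1(3μF, Q=10μC, V=3.33V), C2(3μF, Q=18μC, V=6.00V), C3(2μF, Q=7μC, V=3.50V)
Op 1: CLOSE 1-2: Q_total=28.00, C_total=6.00, V=4.67; Q1=14.00, Q2=14.00; dissipated=5.333
Op 2: CLOSE 2-3: Q_total=21.00, C_total=5.00, V=4.20; Q2=12.60, Q3=8.40; dissipated=0.817
Total dissipated: 6.150 μJ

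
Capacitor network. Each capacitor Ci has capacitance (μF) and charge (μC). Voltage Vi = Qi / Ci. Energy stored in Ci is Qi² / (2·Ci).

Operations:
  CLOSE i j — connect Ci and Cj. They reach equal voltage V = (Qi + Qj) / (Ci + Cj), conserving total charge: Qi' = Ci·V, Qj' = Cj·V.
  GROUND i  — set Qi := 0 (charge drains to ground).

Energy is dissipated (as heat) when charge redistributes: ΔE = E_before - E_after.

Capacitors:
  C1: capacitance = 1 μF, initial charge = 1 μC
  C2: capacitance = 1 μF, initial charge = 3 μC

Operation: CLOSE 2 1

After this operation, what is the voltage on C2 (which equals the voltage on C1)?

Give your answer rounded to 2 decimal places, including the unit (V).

Answer: 2.00 V

Derivation:
Initial: C1(1μF, Q=1μC, V=1.00V), C2(1μF, Q=3μC, V=3.00V)
Op 1: CLOSE 2-1: Q_total=4.00, C_total=2.00, V=2.00; Q2=2.00, Q1=2.00; dissipated=1.000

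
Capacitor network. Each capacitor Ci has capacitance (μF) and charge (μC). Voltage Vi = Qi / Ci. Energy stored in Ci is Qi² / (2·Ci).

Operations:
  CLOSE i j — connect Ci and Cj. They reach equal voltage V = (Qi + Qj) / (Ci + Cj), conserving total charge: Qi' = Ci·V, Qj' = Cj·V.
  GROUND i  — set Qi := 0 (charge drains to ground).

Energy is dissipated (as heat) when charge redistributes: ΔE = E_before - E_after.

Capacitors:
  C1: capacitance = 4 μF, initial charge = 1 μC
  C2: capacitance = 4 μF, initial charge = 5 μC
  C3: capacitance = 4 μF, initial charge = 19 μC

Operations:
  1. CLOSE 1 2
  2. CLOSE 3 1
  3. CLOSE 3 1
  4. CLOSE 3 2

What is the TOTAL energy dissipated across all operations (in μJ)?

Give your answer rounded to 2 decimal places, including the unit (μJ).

Initial: C1(4μF, Q=1μC, V=0.25V), C2(4μF, Q=5μC, V=1.25V), C3(4μF, Q=19μC, V=4.75V)
Op 1: CLOSE 1-2: Q_total=6.00, C_total=8.00, V=0.75; Q1=3.00, Q2=3.00; dissipated=1.000
Op 2: CLOSE 3-1: Q_total=22.00, C_total=8.00, V=2.75; Q3=11.00, Q1=11.00; dissipated=16.000
Op 3: CLOSE 3-1: Q_total=22.00, C_total=8.00, V=2.75; Q3=11.00, Q1=11.00; dissipated=0.000
Op 4: CLOSE 3-2: Q_total=14.00, C_total=8.00, V=1.75; Q3=7.00, Q2=7.00; dissipated=4.000
Total dissipated: 21.000 μJ

Answer: 21.00 μJ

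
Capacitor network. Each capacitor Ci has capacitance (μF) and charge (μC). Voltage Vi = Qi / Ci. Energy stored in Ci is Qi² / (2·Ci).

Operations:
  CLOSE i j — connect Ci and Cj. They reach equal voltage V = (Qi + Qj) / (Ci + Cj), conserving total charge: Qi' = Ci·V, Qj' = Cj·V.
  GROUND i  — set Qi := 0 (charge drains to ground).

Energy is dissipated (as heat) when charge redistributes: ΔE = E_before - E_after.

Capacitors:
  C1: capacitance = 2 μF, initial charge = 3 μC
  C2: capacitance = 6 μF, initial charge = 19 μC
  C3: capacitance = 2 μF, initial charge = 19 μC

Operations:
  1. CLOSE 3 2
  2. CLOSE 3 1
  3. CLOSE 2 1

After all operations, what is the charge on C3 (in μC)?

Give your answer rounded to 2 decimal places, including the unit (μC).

Answer: 6.25 μC

Derivation:
Initial: C1(2μF, Q=3μC, V=1.50V), C2(6μF, Q=19μC, V=3.17V), C3(2μF, Q=19μC, V=9.50V)
Op 1: CLOSE 3-2: Q_total=38.00, C_total=8.00, V=4.75; Q3=9.50, Q2=28.50; dissipated=30.083
Op 2: CLOSE 3-1: Q_total=12.50, C_total=4.00, V=3.12; Q3=6.25, Q1=6.25; dissipated=5.281
Op 3: CLOSE 2-1: Q_total=34.75, C_total=8.00, V=4.34; Q2=26.06, Q1=8.69; dissipated=1.980
Final charges: Q1=8.69, Q2=26.06, Q3=6.25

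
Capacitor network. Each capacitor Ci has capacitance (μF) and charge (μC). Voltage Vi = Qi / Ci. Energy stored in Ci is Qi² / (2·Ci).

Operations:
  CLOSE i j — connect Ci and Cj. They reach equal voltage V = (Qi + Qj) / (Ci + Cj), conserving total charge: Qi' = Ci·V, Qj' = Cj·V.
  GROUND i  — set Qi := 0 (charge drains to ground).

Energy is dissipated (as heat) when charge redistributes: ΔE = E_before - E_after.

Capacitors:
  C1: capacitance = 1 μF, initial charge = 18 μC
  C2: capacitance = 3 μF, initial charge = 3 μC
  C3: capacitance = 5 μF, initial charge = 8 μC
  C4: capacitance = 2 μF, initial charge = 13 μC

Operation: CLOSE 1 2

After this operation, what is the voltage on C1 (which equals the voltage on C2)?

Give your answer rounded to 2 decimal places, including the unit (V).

Initial: C1(1μF, Q=18μC, V=18.00V), C2(3μF, Q=3μC, V=1.00V), C3(5μF, Q=8μC, V=1.60V), C4(2μF, Q=13μC, V=6.50V)
Op 1: CLOSE 1-2: Q_total=21.00, C_total=4.00, V=5.25; Q1=5.25, Q2=15.75; dissipated=108.375

Answer: 5.25 V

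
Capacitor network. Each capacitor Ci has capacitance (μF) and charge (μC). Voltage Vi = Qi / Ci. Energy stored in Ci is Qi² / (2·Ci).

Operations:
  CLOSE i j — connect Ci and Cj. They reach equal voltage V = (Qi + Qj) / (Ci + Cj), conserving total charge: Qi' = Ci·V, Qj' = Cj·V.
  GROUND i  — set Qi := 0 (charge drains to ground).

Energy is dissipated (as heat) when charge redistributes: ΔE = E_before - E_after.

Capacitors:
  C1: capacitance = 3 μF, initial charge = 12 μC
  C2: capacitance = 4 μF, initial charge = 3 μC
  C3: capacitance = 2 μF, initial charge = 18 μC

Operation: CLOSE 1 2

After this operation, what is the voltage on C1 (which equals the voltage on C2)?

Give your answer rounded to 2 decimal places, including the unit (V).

Answer: 2.14 V

Derivation:
Initial: C1(3μF, Q=12μC, V=4.00V), C2(4μF, Q=3μC, V=0.75V), C3(2μF, Q=18μC, V=9.00V)
Op 1: CLOSE 1-2: Q_total=15.00, C_total=7.00, V=2.14; Q1=6.43, Q2=8.57; dissipated=9.054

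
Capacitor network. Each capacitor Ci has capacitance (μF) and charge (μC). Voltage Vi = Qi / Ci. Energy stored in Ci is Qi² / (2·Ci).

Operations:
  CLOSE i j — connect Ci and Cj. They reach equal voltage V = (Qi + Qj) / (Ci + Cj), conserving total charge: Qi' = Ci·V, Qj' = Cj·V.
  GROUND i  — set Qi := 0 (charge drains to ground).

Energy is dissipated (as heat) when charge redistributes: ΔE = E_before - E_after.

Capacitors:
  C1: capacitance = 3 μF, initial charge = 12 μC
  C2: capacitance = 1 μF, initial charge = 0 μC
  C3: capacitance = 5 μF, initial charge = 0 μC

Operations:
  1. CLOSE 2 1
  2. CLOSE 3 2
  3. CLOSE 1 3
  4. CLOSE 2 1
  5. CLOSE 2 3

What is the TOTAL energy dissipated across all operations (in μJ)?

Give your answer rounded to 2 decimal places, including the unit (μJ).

Answer: 15.96 μJ

Derivation:
Initial: C1(3μF, Q=12μC, V=4.00V), C2(1μF, Q=0μC, V=0.00V), C3(5μF, Q=0μC, V=0.00V)
Op 1: CLOSE 2-1: Q_total=12.00, C_total=4.00, V=3.00; Q2=3.00, Q1=9.00; dissipated=6.000
Op 2: CLOSE 3-2: Q_total=3.00, C_total=6.00, V=0.50; Q3=2.50, Q2=0.50; dissipated=3.750
Op 3: CLOSE 1-3: Q_total=11.50, C_total=8.00, V=1.44; Q1=4.31, Q3=7.19; dissipated=5.859
Op 4: CLOSE 2-1: Q_total=4.81, C_total=4.00, V=1.20; Q2=1.20, Q1=3.61; dissipated=0.330
Op 5: CLOSE 2-3: Q_total=8.39, C_total=6.00, V=1.40; Q2=1.40, Q3=6.99; dissipated=0.023
Total dissipated: 15.962 μJ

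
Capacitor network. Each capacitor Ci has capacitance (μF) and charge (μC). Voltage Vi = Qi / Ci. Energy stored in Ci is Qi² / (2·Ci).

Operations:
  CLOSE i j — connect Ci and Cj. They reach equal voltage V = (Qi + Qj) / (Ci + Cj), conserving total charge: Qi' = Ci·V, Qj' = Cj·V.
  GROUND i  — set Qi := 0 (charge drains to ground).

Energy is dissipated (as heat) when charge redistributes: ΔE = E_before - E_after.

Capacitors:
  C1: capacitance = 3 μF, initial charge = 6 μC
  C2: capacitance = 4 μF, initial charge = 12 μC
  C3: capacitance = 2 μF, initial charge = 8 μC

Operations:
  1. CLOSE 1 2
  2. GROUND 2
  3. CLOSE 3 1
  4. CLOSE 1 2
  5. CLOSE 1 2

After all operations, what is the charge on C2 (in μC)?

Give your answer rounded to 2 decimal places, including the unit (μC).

Initial: C1(3μF, Q=6μC, V=2.00V), C2(4μF, Q=12μC, V=3.00V), C3(2μF, Q=8μC, V=4.00V)
Op 1: CLOSE 1-2: Q_total=18.00, C_total=7.00, V=2.57; Q1=7.71, Q2=10.29; dissipated=0.857
Op 2: GROUND 2: Q2=0; energy lost=13.224
Op 3: CLOSE 3-1: Q_total=15.71, C_total=5.00, V=3.14; Q3=6.29, Q1=9.43; dissipated=1.224
Op 4: CLOSE 1-2: Q_total=9.43, C_total=7.00, V=1.35; Q1=4.04, Q2=5.39; dissipated=8.466
Op 5: CLOSE 1-2: Q_total=9.43, C_total=7.00, V=1.35; Q1=4.04, Q2=5.39; dissipated=0.000
Final charges: Q1=4.04, Q2=5.39, Q3=6.29

Answer: 5.39 μC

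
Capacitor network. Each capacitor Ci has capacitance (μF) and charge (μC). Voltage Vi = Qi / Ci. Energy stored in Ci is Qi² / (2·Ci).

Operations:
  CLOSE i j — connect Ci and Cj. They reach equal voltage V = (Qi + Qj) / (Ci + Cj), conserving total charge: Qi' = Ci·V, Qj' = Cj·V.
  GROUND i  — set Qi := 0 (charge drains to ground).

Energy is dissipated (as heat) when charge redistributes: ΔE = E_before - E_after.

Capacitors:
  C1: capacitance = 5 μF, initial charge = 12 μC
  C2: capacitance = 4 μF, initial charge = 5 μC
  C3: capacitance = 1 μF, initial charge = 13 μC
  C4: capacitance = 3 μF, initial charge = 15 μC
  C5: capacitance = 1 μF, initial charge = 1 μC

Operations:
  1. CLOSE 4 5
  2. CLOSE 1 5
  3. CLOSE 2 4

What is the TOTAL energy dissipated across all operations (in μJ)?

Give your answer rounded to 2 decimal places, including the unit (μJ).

Answer: 13.55 μJ

Derivation:
Initial: C1(5μF, Q=12μC, V=2.40V), C2(4μF, Q=5μC, V=1.25V), C3(1μF, Q=13μC, V=13.00V), C4(3μF, Q=15μC, V=5.00V), C5(1μF, Q=1μC, V=1.00V)
Op 1: CLOSE 4-5: Q_total=16.00, C_total=4.00, V=4.00; Q4=12.00, Q5=4.00; dissipated=6.000
Op 2: CLOSE 1-5: Q_total=16.00, C_total=6.00, V=2.67; Q1=13.33, Q5=2.67; dissipated=1.067
Op 3: CLOSE 2-4: Q_total=17.00, C_total=7.00, V=2.43; Q2=9.71, Q4=7.29; dissipated=6.482
Total dissipated: 13.549 μJ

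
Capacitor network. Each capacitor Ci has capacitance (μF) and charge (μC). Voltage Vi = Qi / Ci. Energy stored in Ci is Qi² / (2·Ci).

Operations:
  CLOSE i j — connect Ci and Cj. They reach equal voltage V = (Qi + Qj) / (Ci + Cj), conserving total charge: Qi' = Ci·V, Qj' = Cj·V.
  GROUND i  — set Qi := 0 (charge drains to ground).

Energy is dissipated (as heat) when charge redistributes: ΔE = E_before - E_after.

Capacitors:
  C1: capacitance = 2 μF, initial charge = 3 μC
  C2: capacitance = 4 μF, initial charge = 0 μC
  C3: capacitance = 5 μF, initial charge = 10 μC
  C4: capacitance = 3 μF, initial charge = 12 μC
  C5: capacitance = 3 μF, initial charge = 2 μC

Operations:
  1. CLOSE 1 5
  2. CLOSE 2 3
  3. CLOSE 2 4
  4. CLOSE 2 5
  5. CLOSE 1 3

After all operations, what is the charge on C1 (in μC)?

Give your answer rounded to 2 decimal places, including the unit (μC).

Answer: 2.16 μC

Derivation:
Initial: C1(2μF, Q=3μC, V=1.50V), C2(4μF, Q=0μC, V=0.00V), C3(5μF, Q=10μC, V=2.00V), C4(3μF, Q=12μC, V=4.00V), C5(3μF, Q=2μC, V=0.67V)
Op 1: CLOSE 1-5: Q_total=5.00, C_total=5.00, V=1.00; Q1=2.00, Q5=3.00; dissipated=0.417
Op 2: CLOSE 2-3: Q_total=10.00, C_total=9.00, V=1.11; Q2=4.44, Q3=5.56; dissipated=4.444
Op 3: CLOSE 2-4: Q_total=16.44, C_total=7.00, V=2.35; Q2=9.40, Q4=7.05; dissipated=7.153
Op 4: CLOSE 2-5: Q_total=12.40, C_total=7.00, V=1.77; Q2=7.08, Q5=5.31; dissipated=1.560
Op 5: CLOSE 1-3: Q_total=7.56, C_total=7.00, V=1.08; Q1=2.16, Q3=5.40; dissipated=0.009
Final charges: Q1=2.16, Q2=7.08, Q3=5.40, Q4=7.05, Q5=5.31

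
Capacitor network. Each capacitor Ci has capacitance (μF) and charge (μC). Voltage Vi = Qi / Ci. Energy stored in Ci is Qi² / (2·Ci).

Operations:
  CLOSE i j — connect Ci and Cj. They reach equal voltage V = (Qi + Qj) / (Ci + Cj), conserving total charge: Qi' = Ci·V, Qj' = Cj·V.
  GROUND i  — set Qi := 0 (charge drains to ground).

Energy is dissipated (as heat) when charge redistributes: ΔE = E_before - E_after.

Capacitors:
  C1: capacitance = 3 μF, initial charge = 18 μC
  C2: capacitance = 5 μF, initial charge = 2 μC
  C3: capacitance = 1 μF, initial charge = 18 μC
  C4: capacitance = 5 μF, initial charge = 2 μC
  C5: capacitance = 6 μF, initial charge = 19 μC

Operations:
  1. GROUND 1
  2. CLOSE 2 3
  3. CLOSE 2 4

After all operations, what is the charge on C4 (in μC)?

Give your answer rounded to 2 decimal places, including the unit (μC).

Initial: C1(3μF, Q=18μC, V=6.00V), C2(5μF, Q=2μC, V=0.40V), C3(1μF, Q=18μC, V=18.00V), C4(5μF, Q=2μC, V=0.40V), C5(6μF, Q=19μC, V=3.17V)
Op 1: GROUND 1: Q1=0; energy lost=54.000
Op 2: CLOSE 2-3: Q_total=20.00, C_total=6.00, V=3.33; Q2=16.67, Q3=3.33; dissipated=129.067
Op 3: CLOSE 2-4: Q_total=18.67, C_total=10.00, V=1.87; Q2=9.33, Q4=9.33; dissipated=10.756
Final charges: Q1=0.00, Q2=9.33, Q3=3.33, Q4=9.33, Q5=19.00

Answer: 9.33 μC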